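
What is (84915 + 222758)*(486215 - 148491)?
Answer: 103908556252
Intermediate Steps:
(84915 + 222758)*(486215 - 148491) = 307673*337724 = 103908556252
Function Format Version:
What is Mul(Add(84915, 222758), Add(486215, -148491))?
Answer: 103908556252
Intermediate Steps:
Mul(Add(84915, 222758), Add(486215, -148491)) = Mul(307673, 337724) = 103908556252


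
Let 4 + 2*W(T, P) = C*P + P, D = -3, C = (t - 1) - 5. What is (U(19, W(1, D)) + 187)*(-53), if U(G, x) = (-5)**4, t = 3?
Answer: -43036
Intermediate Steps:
C = -3 (C = (3 - 1) - 5 = 2 - 5 = -3)
W(T, P) = -2 - P (W(T, P) = -2 + (-3*P + P)/2 = -2 + (-2*P)/2 = -2 - P)
U(G, x) = 625
(U(19, W(1, D)) + 187)*(-53) = (625 + 187)*(-53) = 812*(-53) = -43036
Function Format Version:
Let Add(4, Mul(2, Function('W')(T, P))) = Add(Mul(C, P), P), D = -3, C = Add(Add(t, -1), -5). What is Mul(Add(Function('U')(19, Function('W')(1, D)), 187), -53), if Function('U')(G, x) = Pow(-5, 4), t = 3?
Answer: -43036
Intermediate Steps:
C = -3 (C = Add(Add(3, -1), -5) = Add(2, -5) = -3)
Function('W')(T, P) = Add(-2, Mul(-1, P)) (Function('W')(T, P) = Add(-2, Mul(Rational(1, 2), Add(Mul(-3, P), P))) = Add(-2, Mul(Rational(1, 2), Mul(-2, P))) = Add(-2, Mul(-1, P)))
Function('U')(G, x) = 625
Mul(Add(Function('U')(19, Function('W')(1, D)), 187), -53) = Mul(Add(625, 187), -53) = Mul(812, -53) = -43036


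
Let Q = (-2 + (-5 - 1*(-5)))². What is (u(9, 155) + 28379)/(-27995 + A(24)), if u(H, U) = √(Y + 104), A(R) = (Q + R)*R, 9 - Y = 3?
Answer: -28379/27323 - √110/27323 ≈ -1.0390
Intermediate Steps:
Y = 6 (Y = 9 - 1*3 = 9 - 3 = 6)
Q = 4 (Q = (-2 + (-5 + 5))² = (-2 + 0)² = (-2)² = 4)
A(R) = R*(4 + R) (A(R) = (4 + R)*R = R*(4 + R))
u(H, U) = √110 (u(H, U) = √(6 + 104) = √110)
(u(9, 155) + 28379)/(-27995 + A(24)) = (√110 + 28379)/(-27995 + 24*(4 + 24)) = (28379 + √110)/(-27995 + 24*28) = (28379 + √110)/(-27995 + 672) = (28379 + √110)/(-27323) = (28379 + √110)*(-1/27323) = -28379/27323 - √110/27323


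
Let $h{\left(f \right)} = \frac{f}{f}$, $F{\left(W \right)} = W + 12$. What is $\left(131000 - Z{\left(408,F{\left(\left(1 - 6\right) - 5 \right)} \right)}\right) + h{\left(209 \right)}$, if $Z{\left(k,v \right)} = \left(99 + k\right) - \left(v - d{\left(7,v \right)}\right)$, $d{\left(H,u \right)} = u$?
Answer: $130494$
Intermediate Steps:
$F{\left(W \right)} = 12 + W$
$Z{\left(k,v \right)} = 99 + k$ ($Z{\left(k,v \right)} = \left(99 + k\right) + \left(v - v\right) = \left(99 + k\right) + 0 = 99 + k$)
$h{\left(f \right)} = 1$
$\left(131000 - Z{\left(408,F{\left(\left(1 - 6\right) - 5 \right)} \right)}\right) + h{\left(209 \right)} = \left(131000 - \left(99 + 408\right)\right) + 1 = \left(131000 - 507\right) + 1 = 130493 + 1 = 130494$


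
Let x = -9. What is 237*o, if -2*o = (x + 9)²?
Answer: 0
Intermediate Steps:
o = 0 (o = -(-9 + 9)²/2 = -½*0² = -½*0 = 0)
237*o = 237*0 = 0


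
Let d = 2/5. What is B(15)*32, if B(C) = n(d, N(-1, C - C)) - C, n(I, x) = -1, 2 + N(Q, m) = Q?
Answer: -512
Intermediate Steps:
d = ⅖ (d = 2*(⅕) = ⅖ ≈ 0.40000)
N(Q, m) = -2 + Q
B(C) = -1 - C
B(15)*32 = (-1 - 1*15)*32 = (-1 - 15)*32 = -16*32 = -512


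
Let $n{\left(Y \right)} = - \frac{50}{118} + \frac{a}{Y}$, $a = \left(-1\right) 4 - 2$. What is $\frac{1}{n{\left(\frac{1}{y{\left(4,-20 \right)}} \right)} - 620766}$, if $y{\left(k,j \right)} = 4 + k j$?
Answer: $- \frac{59}{36598315} \approx -1.6121 \cdot 10^{-6}$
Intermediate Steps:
$a = -6$ ($a = -4 - 2 = -6$)
$y{\left(k,j \right)} = 4 + j k$
$n{\left(Y \right)} = - \frac{25}{59} - \frac{6}{Y}$ ($n{\left(Y \right)} = - \frac{50}{118} - \frac{6}{Y} = \left(-50\right) \frac{1}{118} - \frac{6}{Y} = - \frac{25}{59} - \frac{6}{Y}$)
$\frac{1}{n{\left(\frac{1}{y{\left(4,-20 \right)}} \right)} - 620766} = \frac{1}{\left(- \frac{25}{59} - \frac{6}{\frac{1}{4 - 80}}\right) - 620766} = \frac{1}{\left(- \frac{25}{59} - \frac{6}{\frac{1}{-76}}\right) - 620766} = \frac{1}{\left(- \frac{25}{59} - \frac{6}{- \frac{1}{76}}\right) - 620766} = \frac{1}{\left(- \frac{25}{59} - -456\right) - 620766} = \frac{1}{\left(- \frac{25}{59} + 456\right) - 620766} = \frac{1}{\frac{26879}{59} - 620766} = \frac{1}{- \frac{36598315}{59}} = - \frac{59}{36598315}$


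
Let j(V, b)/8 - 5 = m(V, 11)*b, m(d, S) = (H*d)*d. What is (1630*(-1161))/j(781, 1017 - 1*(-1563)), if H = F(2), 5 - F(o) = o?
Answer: -189243/3776878516 ≈ -5.0106e-5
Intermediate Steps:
F(o) = 5 - o
H = 3 (H = 5 - 1*2 = 5 - 2 = 3)
m(d, S) = 3*d² (m(d, S) = (3*d)*d = 3*d²)
j(V, b) = 40 + 24*b*V² (j(V, b) = 40 + 8*((3*V²)*b) = 40 + 8*(3*b*V²) = 40 + 24*b*V²)
(1630*(-1161))/j(781, 1017 - 1*(-1563)) = (1630*(-1161))/(40 + 24*(1017 - 1*(-1563))*781²) = -1892430/(40 + 24*(1017 + 1563)*609961) = -1892430/(40 + 24*2580*609961) = -1892430/(40 + 37768785120) = -1892430/37768785160 = -1892430*1/37768785160 = -189243/3776878516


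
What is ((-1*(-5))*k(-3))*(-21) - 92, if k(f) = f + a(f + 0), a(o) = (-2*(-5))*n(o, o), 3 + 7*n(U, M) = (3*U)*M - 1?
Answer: -3227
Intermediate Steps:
n(U, M) = -4/7 + 3*M*U/7 (n(U, M) = -3/7 + ((3*U)*M - 1)/7 = -3/7 + (3*M*U - 1)/7 = -3/7 + (-1 + 3*M*U)/7 = -3/7 + (-1/7 + 3*M*U/7) = -4/7 + 3*M*U/7)
a(o) = -40/7 + 30*o**2/7 (a(o) = (-2*(-5))*(-4/7 + 3*o*o/7) = 10*(-4/7 + 3*o**2/7) = -40/7 + 30*o**2/7)
k(f) = -40/7 + f + 30*f**2/7 (k(f) = f + (-40/7 + 30*(f + 0)**2/7) = f + (-40/7 + 30*f**2/7) = -40/7 + f + 30*f**2/7)
((-1*(-5))*k(-3))*(-21) - 92 = ((-1*(-5))*(-40/7 - 3 + (30/7)*(-3)**2))*(-21) - 92 = (5*(-40/7 - 3 + (30/7)*9))*(-21) - 92 = (5*(-40/7 - 3 + 270/7))*(-21) - 92 = (5*(209/7))*(-21) - 92 = (1045/7)*(-21) - 92 = -3135 - 92 = -3227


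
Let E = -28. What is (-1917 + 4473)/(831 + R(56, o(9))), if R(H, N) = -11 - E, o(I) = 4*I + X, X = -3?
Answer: 639/212 ≈ 3.0142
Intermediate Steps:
o(I) = -3 + 4*I (o(I) = 4*I - 3 = -3 + 4*I)
R(H, N) = 17 (R(H, N) = -11 - 1*(-28) = -11 + 28 = 17)
(-1917 + 4473)/(831 + R(56, o(9))) = (-1917 + 4473)/(831 + 17) = 2556/848 = 2556*(1/848) = 639/212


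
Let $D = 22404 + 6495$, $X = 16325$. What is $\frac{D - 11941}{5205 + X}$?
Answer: $\frac{8479}{10765} \approx 0.78765$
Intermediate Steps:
$D = 28899$
$\frac{D - 11941}{5205 + X} = \frac{28899 - 11941}{5205 + 16325} = \frac{16958}{21530} = 16958 \cdot \frac{1}{21530} = \frac{8479}{10765}$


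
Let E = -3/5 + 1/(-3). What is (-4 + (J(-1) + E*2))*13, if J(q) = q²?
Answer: -949/15 ≈ -63.267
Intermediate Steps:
E = -14/15 (E = -3*⅕ + 1*(-⅓) = -⅗ - ⅓ = -14/15 ≈ -0.93333)
(-4 + (J(-1) + E*2))*13 = (-4 + ((-1)² - 14/15*2))*13 = (-4 + (1 - 28/15))*13 = (-4 - 13/15)*13 = -73/15*13 = -949/15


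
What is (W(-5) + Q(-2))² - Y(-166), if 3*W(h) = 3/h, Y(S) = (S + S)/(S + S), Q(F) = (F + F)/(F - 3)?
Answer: -16/25 ≈ -0.64000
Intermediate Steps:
Q(F) = 2*F/(-3 + F) (Q(F) = (2*F)/(-3 + F) = 2*F/(-3 + F))
Y(S) = 1 (Y(S) = (2*S)/((2*S)) = (2*S)*(1/(2*S)) = 1)
W(h) = 1/h (W(h) = (3/h)/3 = 1/h)
(W(-5) + Q(-2))² - Y(-166) = (1/(-5) + 2*(-2)/(-3 - 2))² - 1*1 = (-⅕ + 2*(-2)/(-5))² - 1 = (-⅕ + 2*(-2)*(-⅕))² - 1 = (-⅕ + ⅘)² - 1 = (⅗)² - 1 = 9/25 - 1 = -16/25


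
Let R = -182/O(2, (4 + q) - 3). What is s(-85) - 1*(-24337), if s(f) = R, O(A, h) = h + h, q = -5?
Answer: 97439/4 ≈ 24360.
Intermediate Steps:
O(A, h) = 2*h
R = 91/4 (R = -182*1/(2*((4 - 5) - 3)) = -182*1/(2*(-1 - 3)) = -182/(2*(-4)) = -182/(-8) = -182*(-1/8) = 91/4 ≈ 22.750)
s(f) = 91/4
s(-85) - 1*(-24337) = 91/4 - 1*(-24337) = 91/4 + 24337 = 97439/4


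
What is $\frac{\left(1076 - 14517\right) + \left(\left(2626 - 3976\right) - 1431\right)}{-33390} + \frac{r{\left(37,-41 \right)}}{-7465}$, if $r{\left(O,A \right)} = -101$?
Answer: $\frac{12446962}{24925635} \approx 0.49936$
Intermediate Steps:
$\frac{\left(1076 - 14517\right) + \left(\left(2626 - 3976\right) - 1431\right)}{-33390} + \frac{r{\left(37,-41 \right)}}{-7465} = \frac{\left(1076 - 14517\right) + \left(\left(2626 - 3976\right) - 1431\right)}{-33390} - \frac{101}{-7465} = \left(-13441 - 2781\right) \left(- \frac{1}{33390}\right) - - \frac{101}{7465} = \left(-13441 - 2781\right) \left(- \frac{1}{33390}\right) + \frac{101}{7465} = \left(-16222\right) \left(- \frac{1}{33390}\right) + \frac{101}{7465} = \frac{8111}{16695} + \frac{101}{7465} = \frac{12446962}{24925635}$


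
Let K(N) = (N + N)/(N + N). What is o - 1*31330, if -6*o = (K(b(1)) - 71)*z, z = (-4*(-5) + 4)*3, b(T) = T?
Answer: -30490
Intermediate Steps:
z = 72 (z = (20 + 4)*3 = 24*3 = 72)
K(N) = 1 (K(N) = (2*N)/((2*N)) = (2*N)*(1/(2*N)) = 1)
o = 840 (o = -(1 - 71)*72/6 = -(-35)*72/3 = -1/6*(-5040) = 840)
o - 1*31330 = 840 - 1*31330 = 840 - 31330 = -30490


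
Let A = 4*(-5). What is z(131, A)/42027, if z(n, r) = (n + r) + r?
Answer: 91/42027 ≈ 0.0021653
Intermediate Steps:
A = -20
z(n, r) = n + 2*r
z(131, A)/42027 = (131 + 2*(-20))/42027 = (131 - 40)*(1/42027) = 91*(1/42027) = 91/42027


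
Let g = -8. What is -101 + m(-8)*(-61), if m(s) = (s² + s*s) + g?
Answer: -7421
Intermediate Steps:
m(s) = -8 + 2*s² (m(s) = (s² + s*s) - 8 = (s² + s²) - 8 = 2*s² - 8 = -8 + 2*s²)
-101 + m(-8)*(-61) = -101 + (-8 + 2*(-8)²)*(-61) = -101 + (-8 + 2*64)*(-61) = -101 + (-8 + 128)*(-61) = -101 + 120*(-61) = -101 - 7320 = -7421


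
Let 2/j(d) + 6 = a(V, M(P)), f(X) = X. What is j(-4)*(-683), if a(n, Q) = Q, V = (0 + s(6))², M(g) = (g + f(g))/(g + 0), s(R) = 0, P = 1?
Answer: 683/2 ≈ 341.50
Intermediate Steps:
M(g) = 2 (M(g) = (g + g)/(g + 0) = (2*g)/g = 2)
V = 0 (V = (0 + 0)² = 0² = 0)
j(d) = -½ (j(d) = 2/(-6 + 2) = 2/(-4) = 2*(-¼) = -½)
j(-4)*(-683) = -½*(-683) = 683/2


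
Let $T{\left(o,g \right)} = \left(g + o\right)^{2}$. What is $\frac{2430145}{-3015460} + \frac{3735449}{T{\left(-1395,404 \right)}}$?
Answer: $\frac{1775499561959}{592285194452} \approx 2.9977$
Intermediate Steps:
$\frac{2430145}{-3015460} + \frac{3735449}{T{\left(-1395,404 \right)}} = \frac{2430145}{-3015460} + \frac{3735449}{\left(404 - 1395\right)^{2}} = 2430145 \left(- \frac{1}{3015460}\right) + \frac{3735449}{\left(-991\right)^{2}} = - \frac{486029}{603092} + \frac{3735449}{982081} = \frac{1775499561959}{592285194452}$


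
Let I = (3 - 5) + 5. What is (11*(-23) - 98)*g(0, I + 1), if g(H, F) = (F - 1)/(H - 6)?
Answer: 351/2 ≈ 175.50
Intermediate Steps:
I = 3 (I = -2 + 5 = 3)
g(H, F) = (-1 + F)/(-6 + H)
(11*(-23) - 98)*g(0, I + 1) = (11*(-23) - 98)*((-1 + (3 + 1))/(-6 + 0)) = (-253 - 98)*((-1 + 4)/(-6)) = -(-117)*3/2 = -351*(-1/2) = 351/2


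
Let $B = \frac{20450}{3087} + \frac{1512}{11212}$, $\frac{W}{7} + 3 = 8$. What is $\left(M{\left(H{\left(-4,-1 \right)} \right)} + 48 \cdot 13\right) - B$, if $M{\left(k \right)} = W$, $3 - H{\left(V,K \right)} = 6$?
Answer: $\frac{5643747163}{8652861} \approx 652.24$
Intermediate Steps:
$W = 35$ ($W = -21 + 7 \cdot 8 = -21 + 56 = 35$)
$H{\left(V,K \right)} = -3$ ($H{\left(V,K \right)} = 3 - 6 = -3$)
$M{\left(k \right)} = 35$
$B = \frac{58488236}{8652861}$ ($B = 20450 \cdot \frac{1}{3087} + 1512 \cdot \frac{1}{11212} = \frac{20450}{3087} + \frac{378}{2803} = \frac{58488236}{8652861} \approx 6.7594$)
$\left(M{\left(H{\left(-4,-1 \right)} \right)} + 48 \cdot 13\right) - B = \left(35 + 48 \cdot 13\right) - \frac{58488236}{8652861} = \left(35 + 624\right) - \frac{58488236}{8652861} = 659 - \frac{58488236}{8652861} = \frac{5643747163}{8652861}$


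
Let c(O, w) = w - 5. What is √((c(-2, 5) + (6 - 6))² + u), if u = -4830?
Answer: I*√4830 ≈ 69.498*I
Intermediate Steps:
c(O, w) = -5 + w
√((c(-2, 5) + (6 - 6))² + u) = √(((-5 + 5) + (6 - 6))² - 4830) = √((0 + 0)² - 4830) = √(0² - 4830) = √(0 - 4830) = √(-4830) = I*√4830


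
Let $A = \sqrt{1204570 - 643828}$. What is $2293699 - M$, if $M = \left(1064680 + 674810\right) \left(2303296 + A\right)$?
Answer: $-4006558065341 - 22613370 \sqrt{3318} \approx -4.0079 \cdot 10^{12}$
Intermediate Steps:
$A = 13 \sqrt{3318}$ ($A = \sqrt{560742} = 13 \sqrt{3318} \approx 748.83$)
$M = 4006560359040 + 22613370 \sqrt{3318}$ ($M = \left(1064680 + 674810\right) \left(2303296 + 13 \sqrt{3318}\right) = 1739490 \left(2303296 + 13 \sqrt{3318}\right) = 4006560359040 + 22613370 \sqrt{3318} \approx 4.0079 \cdot 10^{12}$)
$2293699 - M = 2293699 - \left(4006560359040 + 22613370 \sqrt{3318}\right) = -4006558065341 - 22613370 \sqrt{3318}$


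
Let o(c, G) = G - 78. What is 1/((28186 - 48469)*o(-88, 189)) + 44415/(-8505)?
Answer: -11757380/2251413 ≈ -5.2222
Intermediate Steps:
o(c, G) = -78 + G
1/((28186 - 48469)*o(-88, 189)) + 44415/(-8505) = 1/((28186 - 48469)*(-78 + 189)) + 44415/(-8505) = 1/(-20283*111) + 44415*(-1/8505) = -1/20283*1/111 - 47/9 = -1/2251413 - 47/9 = -11757380/2251413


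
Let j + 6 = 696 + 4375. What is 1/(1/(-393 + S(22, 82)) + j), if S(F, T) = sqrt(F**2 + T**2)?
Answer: 93221909/472168720267 + sqrt(1802)/1888674881068 ≈ 0.00019743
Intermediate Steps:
j = 5065 (j = -6 + (696 + 4375) = -6 + 5071 = 5065)
1/(1/(-393 + S(22, 82)) + j) = 1/(1/(-393 + sqrt(22**2 + 82**2)) + 5065) = 1/(1/(-393 + sqrt(484 + 6724)) + 5065) = 1/(1/(-393 + sqrt(7208)) + 5065) = 1/(1/(-393 + 2*sqrt(1802)) + 5065) = 1/(5065 + 1/(-393 + 2*sqrt(1802)))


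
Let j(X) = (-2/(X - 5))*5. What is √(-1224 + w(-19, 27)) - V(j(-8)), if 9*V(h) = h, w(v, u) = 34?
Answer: -10/117 + I*√1190 ≈ -0.08547 + 34.496*I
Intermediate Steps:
j(X) = -10/(-5 + X) (j(X) = (-2/(-5 + X))*5 = -2/(-5 + X)*5 = -10/(-5 + X))
V(h) = h/9
√(-1224 + w(-19, 27)) - V(j(-8)) = √(-1224 + 34) - (-10/(-5 - 8))/9 = √(-1190) - (-10/(-13))/9 = I*√1190 - (-10*(-1/13))/9 = I*√1190 - 10/(9*13) = I*√1190 - 1*10/117 = I*√1190 - 10/117 = -10/117 + I*√1190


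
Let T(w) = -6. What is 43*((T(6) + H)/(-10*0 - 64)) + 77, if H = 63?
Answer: 2477/64 ≈ 38.703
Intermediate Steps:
43*((T(6) + H)/(-10*0 - 64)) + 77 = 43*((-6 + 63)/(-10*0 - 64)) + 77 = 43*(57/(0 - 64)) + 77 = 43*(57/(-64)) + 77 = 43*(57*(-1/64)) + 77 = 43*(-57/64) + 77 = -2451/64 + 77 = 2477/64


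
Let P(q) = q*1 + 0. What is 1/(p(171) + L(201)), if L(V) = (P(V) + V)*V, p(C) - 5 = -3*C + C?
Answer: 1/80465 ≈ 1.2428e-5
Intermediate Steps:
p(C) = 5 - 2*C (p(C) = 5 + (-3*C + C) = 5 - 2*C)
P(q) = q (P(q) = q + 0 = q)
L(V) = 2*V² (L(V) = (V + V)*V = (2*V)*V = 2*V²)
1/(p(171) + L(201)) = 1/((5 - 2*171) + 2*201²) = 1/((5 - 342) + 2*40401) = 1/(-337 + 80802) = 1/80465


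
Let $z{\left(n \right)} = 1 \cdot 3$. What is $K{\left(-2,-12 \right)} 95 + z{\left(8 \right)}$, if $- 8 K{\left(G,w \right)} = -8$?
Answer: $98$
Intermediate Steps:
$K{\left(G,w \right)} = 1$ ($K{\left(G,w \right)} = \left(- \frac{1}{8}\right) \left(-8\right) = 1$)
$z{\left(n \right)} = 3$
$K{\left(-2,-12 \right)} 95 + z{\left(8 \right)} = 1 \cdot 95 + 3 = 95 + 3 = 98$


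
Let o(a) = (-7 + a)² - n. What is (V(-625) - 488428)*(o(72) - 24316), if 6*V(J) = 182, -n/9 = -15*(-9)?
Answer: 9218994356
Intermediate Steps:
n = -1215 (n = -(-135)*(-9) = -9*135 = -1215)
V(J) = 91/3 (V(J) = (⅙)*182 = 91/3)
o(a) = 1215 + (-7 + a)² (o(a) = (-7 + a)² - 1*(-1215) = (-7 + a)² + 1215 = 1215 + (-7 + a)²)
(V(-625) - 488428)*(o(72) - 24316) = (91/3 - 488428)*((1215 + (-7 + 72)²) - 24316) = -1465193*((1215 + 65²) - 24316)/3 = -1465193*((1215 + 4225) - 24316)/3 = -1465193*(5440 - 24316)/3 = -1465193/3*(-18876) = 9218994356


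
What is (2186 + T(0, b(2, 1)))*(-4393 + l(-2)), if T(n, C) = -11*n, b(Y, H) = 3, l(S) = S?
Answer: -9607470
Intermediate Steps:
(2186 + T(0, b(2, 1)))*(-4393 + l(-2)) = (2186 - 11*0)*(-4393 - 2) = (2186 + 0)*(-4395) = 2186*(-4395) = -9607470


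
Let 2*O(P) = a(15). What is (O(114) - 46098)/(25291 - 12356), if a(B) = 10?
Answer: -46093/12935 ≈ -3.5634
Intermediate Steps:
O(P) = 5 (O(P) = (½)*10 = 5)
(O(114) - 46098)/(25291 - 12356) = (5 - 46098)/(25291 - 12356) = -46093/12935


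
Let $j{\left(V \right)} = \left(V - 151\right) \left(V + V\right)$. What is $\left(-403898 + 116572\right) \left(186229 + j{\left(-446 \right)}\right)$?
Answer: $-206516424478$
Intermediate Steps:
$j{\left(V \right)} = 2 V \left(-151 + V\right)$ ($j{\left(V \right)} = \left(-151 + V\right) 2 V = 2 V \left(-151 + V\right)$)
$\left(-403898 + 116572\right) \left(186229 + j{\left(-446 \right)}\right) = \left(-403898 + 116572\right) \left(186229 + 2 \left(-446\right) \left(-151 - 446\right)\right) = - 287326 \left(186229 + 2 \left(-446\right) \left(-597\right)\right) = - 287326 \left(186229 + 532524\right) = \left(-287326\right) 718753 = -206516424478$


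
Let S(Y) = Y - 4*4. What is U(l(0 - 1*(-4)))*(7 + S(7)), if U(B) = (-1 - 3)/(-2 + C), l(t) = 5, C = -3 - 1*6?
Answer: -8/11 ≈ -0.72727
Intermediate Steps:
C = -9 (C = -3 - 6 = -9)
S(Y) = -16 + Y (S(Y) = Y - 16 = -16 + Y)
U(B) = 4/11 (U(B) = (-1 - 3)/(-2 - 9) = -4/(-11) = -4*(-1/11) = 4/11)
U(l(0 - 1*(-4)))*(7 + S(7)) = 4*(7 + (-16 + 7))/11 = 4*(7 - 9)/11 = (4/11)*(-2) = -8/11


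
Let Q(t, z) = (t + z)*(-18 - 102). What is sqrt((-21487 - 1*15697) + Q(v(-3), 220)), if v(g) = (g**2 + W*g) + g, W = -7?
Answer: 2*I*sqrt(16706) ≈ 258.5*I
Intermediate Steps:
v(g) = g**2 - 6*g (v(g) = (g**2 - 7*g) + g = g**2 - 6*g)
Q(t, z) = -120*t - 120*z (Q(t, z) = (t + z)*(-120) = -120*t - 120*z)
sqrt((-21487 - 1*15697) + Q(v(-3), 220)) = sqrt((-21487 - 1*15697) + (-(-360)*(-6 - 3) - 120*220)) = sqrt((-21487 - 15697) + (-(-360)*(-9) - 26400)) = sqrt(-37184 + (-120*27 - 26400)) = sqrt(-37184 + (-3240 - 26400)) = sqrt(-37184 - 29640) = sqrt(-66824) = 2*I*sqrt(16706)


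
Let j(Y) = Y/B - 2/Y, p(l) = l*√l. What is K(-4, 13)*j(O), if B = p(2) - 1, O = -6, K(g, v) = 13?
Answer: -143/21 - 156*√2/7 ≈ -38.326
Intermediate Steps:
p(l) = l^(3/2)
B = -1 + 2*√2 (B = 2^(3/2) - 1 = 2*√2 - 1 = -1 + 2*√2 ≈ 1.8284)
j(Y) = -2/Y + Y/(-1 + 2*√2) (j(Y) = Y/(-1 + 2*√2) - 2/Y = -2/Y + Y/(-1 + 2*√2))
K(-4, 13)*j(O) = 13*(-2/(-6) - 1*(-6)/(1 - 2*√2)) = 13*(-2*(-⅙) + 6/(1 - 2*√2)) = 13*(⅓ + 6/(1 - 2*√2)) = 13/3 + 78/(1 - 2*√2)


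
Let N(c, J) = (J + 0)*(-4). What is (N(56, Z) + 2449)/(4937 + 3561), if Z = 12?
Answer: 343/1214 ≈ 0.28254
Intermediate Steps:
N(c, J) = -4*J (N(c, J) = J*(-4) = -4*J)
(N(56, Z) + 2449)/(4937 + 3561) = (-4*12 + 2449)/(4937 + 3561) = (-48 + 2449)/8498 = 2401*(1/8498) = 343/1214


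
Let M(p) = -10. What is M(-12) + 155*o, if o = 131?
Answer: 20295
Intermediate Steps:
M(-12) + 155*o = -10 + 155*131 = -10 + 20305 = 20295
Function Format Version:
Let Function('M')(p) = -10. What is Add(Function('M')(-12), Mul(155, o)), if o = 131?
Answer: 20295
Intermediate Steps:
Add(Function('M')(-12), Mul(155, o)) = Add(-10, Mul(155, 131)) = Add(-10, 20305) = 20295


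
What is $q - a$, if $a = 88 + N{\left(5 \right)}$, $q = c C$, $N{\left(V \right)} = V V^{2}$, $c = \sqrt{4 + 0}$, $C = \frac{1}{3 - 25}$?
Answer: $- \frac{2344}{11} \approx -213.09$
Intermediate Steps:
$C = - \frac{1}{22}$ ($C = \frac{1}{3 - 25} = \frac{1}{-22} = - \frac{1}{22} \approx -0.045455$)
$c = 2$ ($c = \sqrt{4} = 2$)
$N{\left(V \right)} = V^{3}$
$q = - \frac{1}{11}$ ($q = 2 \left(- \frac{1}{22}\right) = - \frac{1}{11} \approx -0.090909$)
$a = 213$ ($a = 88 + 5^{3} = 88 + 125 = 213$)
$q - a = - \frac{1}{11} - 213 = - \frac{2344}{11}$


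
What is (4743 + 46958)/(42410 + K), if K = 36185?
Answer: 51701/78595 ≈ 0.65781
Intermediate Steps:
(4743 + 46958)/(42410 + K) = (4743 + 46958)/(42410 + 36185) = 51701/78595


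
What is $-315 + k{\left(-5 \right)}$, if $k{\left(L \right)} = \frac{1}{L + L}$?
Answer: $- \frac{3151}{10} \approx -315.1$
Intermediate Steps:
$k{\left(L \right)} = \frac{1}{2 L}$
$-315 + k{\left(-5 \right)} = -315 + \frac{1}{2 \left(-5\right)} = -315 + \frac{1}{2} \left(- \frac{1}{5}\right) = -315 - \frac{1}{10} = - \frac{3151}{10}$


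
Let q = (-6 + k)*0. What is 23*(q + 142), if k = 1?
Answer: 3266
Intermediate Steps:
q = 0 (q = (-6 + 1)*0 = -5*0 = 0)
23*(q + 142) = 23*(0 + 142) = 23*142 = 3266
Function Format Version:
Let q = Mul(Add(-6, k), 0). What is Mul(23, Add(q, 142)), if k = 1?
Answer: 3266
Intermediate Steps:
q = 0 (q = Mul(Add(-6, 1), 0) = Mul(-5, 0) = 0)
Mul(23, Add(q, 142)) = Mul(23, Add(0, 142)) = Mul(23, 142) = 3266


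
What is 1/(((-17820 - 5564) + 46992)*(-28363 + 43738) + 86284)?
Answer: 1/363059284 ≈ 2.7544e-9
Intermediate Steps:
1/(((-17820 - 5564) + 46992)*(-28363 + 43738) + 86284) = 1/((-23384 + 46992)*15375 + 86284) = 1/(23608*15375 + 86284) = 1/(362973000 + 86284) = 1/363059284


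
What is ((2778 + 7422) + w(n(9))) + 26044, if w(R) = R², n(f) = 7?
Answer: 36293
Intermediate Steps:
((2778 + 7422) + w(n(9))) + 26044 = ((2778 + 7422) + 7²) + 26044 = (10200 + 49) + 26044 = 10249 + 26044 = 36293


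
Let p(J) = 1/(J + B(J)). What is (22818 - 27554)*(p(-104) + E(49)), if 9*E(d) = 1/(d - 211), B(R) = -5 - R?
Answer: 3464384/3645 ≈ 950.45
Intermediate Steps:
p(J) = -⅕ (p(J) = 1/(J + (-5 - J)) = 1/(-5) = -⅕)
E(d) = 1/(9*(-211 + d)) (E(d) = 1/(9*(d - 211)) = 1/(9*(-211 + d)))
(22818 - 27554)*(p(-104) + E(49)) = (22818 - 27554)*(-⅕ + 1/(9*(-211 + 49))) = -4736*(-⅕ + (⅑)/(-162)) = -4736*(-⅕ + (⅑)*(-1/162)) = -4736*(-⅕ - 1/1458) = -4736*(-1463/7290) = 3464384/3645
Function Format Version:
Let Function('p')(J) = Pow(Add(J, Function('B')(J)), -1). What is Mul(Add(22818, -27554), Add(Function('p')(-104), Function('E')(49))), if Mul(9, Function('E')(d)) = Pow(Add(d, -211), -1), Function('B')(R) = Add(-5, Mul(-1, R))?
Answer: Rational(3464384, 3645) ≈ 950.45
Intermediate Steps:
Function('p')(J) = Rational(-1, 5) (Function('p')(J) = Pow(Add(J, Add(-5, Mul(-1, J))), -1) = Pow(-5, -1) = Rational(-1, 5))
Function('E')(d) = Mul(Rational(1, 9), Pow(Add(-211, d), -1)) (Function('E')(d) = Mul(Rational(1, 9), Pow(Add(d, -211), -1)) = Mul(Rational(1, 9), Pow(Add(-211, d), -1)))
Mul(Add(22818, -27554), Add(Function('p')(-104), Function('E')(49))) = Mul(Add(22818, -27554), Add(Rational(-1, 5), Mul(Rational(1, 9), Pow(Add(-211, 49), -1)))) = Mul(-4736, Add(Rational(-1, 5), Mul(Rational(1, 9), Pow(-162, -1)))) = Mul(-4736, Add(Rational(-1, 5), Mul(Rational(1, 9), Rational(-1, 162)))) = Mul(-4736, Add(Rational(-1, 5), Rational(-1, 1458))) = Mul(-4736, Rational(-1463, 7290)) = Rational(3464384, 3645)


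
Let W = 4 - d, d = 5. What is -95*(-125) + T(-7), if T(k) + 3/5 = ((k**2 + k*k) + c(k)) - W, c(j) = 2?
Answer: 59877/5 ≈ 11975.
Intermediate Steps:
W = -1 (W = 4 - 1*5 = 4 - 5 = -1)
T(k) = 12/5 + 2*k**2 (T(k) = -3/5 + (((k**2 + k*k) + 2) - 1*(-1)) = -3/5 + (((k**2 + k**2) + 2) + 1) = -3/5 + ((2*k**2 + 2) + 1) = -3/5 + ((2 + 2*k**2) + 1) = -3/5 + (3 + 2*k**2) = 12/5 + 2*k**2)
-95*(-125) + T(-7) = -95*(-125) + (12/5 + 2*(-7)**2) = 11875 + (12/5 + 2*49) = 11875 + (12/5 + 98) = 11875 + 502/5 = 59877/5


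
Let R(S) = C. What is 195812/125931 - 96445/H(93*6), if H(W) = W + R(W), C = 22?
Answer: -2406368867/14607996 ≈ -164.73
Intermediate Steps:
R(S) = 22
H(W) = 22 + W (H(W) = W + 22 = 22 + W)
195812/125931 - 96445/H(93*6) = 195812/125931 - 96445/(22 + 93*6) = 195812*(1/125931) - 96445/(22 + 558) = 195812/125931 - 96445/580 = 195812/125931 - 96445*1/580 = 195812/125931 - 19289/116 = -2406368867/14607996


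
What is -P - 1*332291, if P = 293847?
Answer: -626138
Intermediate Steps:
-P - 1*332291 = -1*293847 - 1*332291 = -293847 - 332291 = -626138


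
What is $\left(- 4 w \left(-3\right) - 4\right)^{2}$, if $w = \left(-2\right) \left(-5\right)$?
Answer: $13456$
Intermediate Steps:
$w = 10$
$\left(- 4 w \left(-3\right) - 4\right)^{2} = \left(\left(-4\right) 10 \left(-3\right) - 4\right)^{2} = \left(\left(-40\right) \left(-3\right) - 4\right)^{2} = \left(120 - 4\right)^{2} = 116^{2} = 13456$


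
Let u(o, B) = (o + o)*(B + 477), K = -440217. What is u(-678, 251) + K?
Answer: -1427385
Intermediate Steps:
u(o, B) = 2*o*(477 + B) (u(o, B) = (2*o)*(477 + B) = 2*o*(477 + B))
u(-678, 251) + K = 2*(-678)*(477 + 251) - 440217 = 2*(-678)*728 - 440217 = -987168 - 440217 = -1427385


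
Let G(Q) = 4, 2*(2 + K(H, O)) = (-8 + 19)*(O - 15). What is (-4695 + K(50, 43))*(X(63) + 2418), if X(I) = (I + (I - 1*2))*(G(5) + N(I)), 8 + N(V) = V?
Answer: -44221562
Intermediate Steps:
K(H, O) = -169/2 + 11*O/2 (K(H, O) = -2 + ((-8 + 19)*(O - 15))/2 = -2 + (11*(-15 + O))/2 = -2 + (-165 + 11*O)/2 = -2 + (-165/2 + 11*O/2) = -169/2 + 11*O/2)
N(V) = -8 + V
X(I) = (-4 + I)*(-2 + 2*I) (X(I) = (I + (I - 1*2))*(4 + (-8 + I)) = (I + (I - 2))*(-4 + I) = (I + (-2 + I))*(-4 + I) = (-2 + 2*I)*(-4 + I) = (-4 + I)*(-2 + 2*I))
(-4695 + K(50, 43))*(X(63) + 2418) = (-4695 + (-169/2 + (11/2)*43))*((8 - 10*63 + 2*63²) + 2418) = (-4695 + (-169/2 + 473/2))*((8 - 630 + 2*3969) + 2418) = (-4695 + 152)*((8 - 630 + 7938) + 2418) = -4543*(7316 + 2418) = -4543*9734 = -44221562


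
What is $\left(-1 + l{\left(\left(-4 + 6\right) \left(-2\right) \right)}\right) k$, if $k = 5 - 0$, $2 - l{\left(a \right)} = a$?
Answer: $25$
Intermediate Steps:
$l{\left(a \right)} = 2 - a$
$k = 5$ ($k = 5 + \left(-3 + 3\right) = 5 + 0 = 5$)
$\left(-1 + l{\left(\left(-4 + 6\right) \left(-2\right) \right)}\right) k = \left(-1 - \left(-2 + \left(-4 + 6\right) \left(-2\right)\right)\right) 5 = \left(-1 - \left(-2 + 2 \left(-2\right)\right)\right) 5 = \left(-1 + \left(2 - -4\right)\right) 5 = \left(-1 + \left(2 + 4\right)\right) 5 = \left(-1 + 6\right) 5 = 5 \cdot 5 = 25$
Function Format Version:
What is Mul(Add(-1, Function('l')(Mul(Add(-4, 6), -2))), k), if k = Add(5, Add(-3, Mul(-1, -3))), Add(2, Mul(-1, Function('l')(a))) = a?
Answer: 25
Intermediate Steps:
Function('l')(a) = Add(2, Mul(-1, a))
k = 5 (k = Add(5, Add(-3, 3)) = Add(5, 0) = 5)
Mul(Add(-1, Function('l')(Mul(Add(-4, 6), -2))), k) = Mul(Add(-1, Add(2, Mul(-1, Mul(Add(-4, 6), -2)))), 5) = Mul(Add(-1, Add(2, Mul(-1, Mul(2, -2)))), 5) = Mul(Add(-1, Add(2, Mul(-1, -4))), 5) = Mul(Add(-1, Add(2, 4)), 5) = Mul(Add(-1, 6), 5) = Mul(5, 5) = 25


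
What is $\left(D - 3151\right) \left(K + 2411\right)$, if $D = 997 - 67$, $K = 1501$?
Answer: $-8688552$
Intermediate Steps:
$D = 930$ ($D = 997 - 67 = 930$)
$\left(D - 3151\right) \left(K + 2411\right) = \left(930 - 3151\right) \left(1501 + 2411\right) = \left(-2221\right) 3912 = -8688552$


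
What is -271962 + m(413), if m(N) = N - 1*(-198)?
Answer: -271351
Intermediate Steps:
m(N) = 198 + N (m(N) = N + 198 = 198 + N)
-271962 + m(413) = -271962 + (198 + 413) = -271962 + 611 = -271351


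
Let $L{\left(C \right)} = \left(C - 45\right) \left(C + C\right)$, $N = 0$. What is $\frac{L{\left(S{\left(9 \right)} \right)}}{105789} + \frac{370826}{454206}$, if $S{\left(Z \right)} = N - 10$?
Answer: $\frac{6621489719}{8008333089} \approx 0.82683$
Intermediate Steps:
$S{\left(Z \right)} = -10$ ($S{\left(Z \right)} = 0 - 10 = -10$)
$L{\left(C \right)} = 2 C \left(-45 + C\right)$ ($L{\left(C \right)} = \left(-45 + C\right) 2 C = 2 C \left(-45 + C\right)$)
$\frac{L{\left(S{\left(9 \right)} \right)}}{105789} + \frac{370826}{454206} = \frac{2 \left(-10\right) \left(-45 - 10\right)}{105789} + \frac{370826}{454206} = 2 \left(-10\right) \left(-55\right) \frac{1}{105789} + 370826 \cdot \frac{1}{454206} = 1100 \cdot \frac{1}{105789} + \frac{185413}{227103} = \frac{1100}{105789} + \frac{185413}{227103} = \frac{6621489719}{8008333089}$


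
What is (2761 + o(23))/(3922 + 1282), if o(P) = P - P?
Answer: 2761/5204 ≈ 0.53055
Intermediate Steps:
o(P) = 0
(2761 + o(23))/(3922 + 1282) = (2761 + 0)/(3922 + 1282) = 2761/5204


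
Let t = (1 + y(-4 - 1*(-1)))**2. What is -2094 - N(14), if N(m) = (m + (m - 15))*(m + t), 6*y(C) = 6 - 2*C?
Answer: -2393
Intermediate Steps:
y(C) = 1 - C/3 (y(C) = (6 - 2*C)/6 = 1 - C/3)
t = 9 (t = (1 + (1 - (-4 - 1*(-1))/3))**2 = (1 + (1 - (-4 + 1)/3))**2 = (1 + (1 - 1/3*(-3)))**2 = (1 + (1 + 1))**2 = (1 + 2)**2 = 3**2 = 9)
N(m) = (-15 + 2*m)*(9 + m) (N(m) = (m + (m - 15))*(m + 9) = (m + (-15 + m))*(9 + m) = (-15 + 2*m)*(9 + m))
-2094 - N(14) = -2094 - (-135 + 2*14**2 + 3*14) = -2094 - (-135 + 2*196 + 42) = -2094 - (-135 + 392 + 42) = -2094 - 1*299 = -2094 - 299 = -2393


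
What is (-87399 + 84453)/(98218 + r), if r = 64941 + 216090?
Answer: -2946/379249 ≈ -0.0077680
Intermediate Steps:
r = 281031
(-87399 + 84453)/(98218 + r) = (-87399 + 84453)/(98218 + 281031) = -2946/379249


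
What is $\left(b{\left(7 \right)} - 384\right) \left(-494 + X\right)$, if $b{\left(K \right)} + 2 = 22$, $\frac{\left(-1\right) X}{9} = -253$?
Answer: $-649012$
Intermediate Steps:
$X = 2277$ ($X = \left(-9\right) \left(-253\right) = 2277$)
$b{\left(K \right)} = 20$ ($b{\left(K \right)} = -2 + 22 = 20$)
$\left(b{\left(7 \right)} - 384\right) \left(-494 + X\right) = \left(20 - 384\right) \left(-494 + 2277\right) = \left(-364\right) 1783 = -649012$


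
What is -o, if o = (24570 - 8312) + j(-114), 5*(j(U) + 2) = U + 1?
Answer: -81167/5 ≈ -16233.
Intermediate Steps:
j(U) = -9/5 + U/5 (j(U) = -2 + (U + 1)/5 = -2 + (1 + U)/5 = -2 + (⅕ + U/5) = -9/5 + U/5)
o = 81167/5 (o = (24570 - 8312) + (-9/5 + (⅕)*(-114)) = 16258 + (-9/5 - 114/5) = 16258 - 123/5 = 81167/5 ≈ 16233.)
-o = -1*81167/5 = -81167/5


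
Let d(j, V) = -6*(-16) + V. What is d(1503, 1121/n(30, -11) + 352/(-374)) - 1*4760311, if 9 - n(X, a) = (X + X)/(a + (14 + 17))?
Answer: -485522969/102 ≈ -4.7600e+6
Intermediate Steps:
n(X, a) = 9 - 2*X/(31 + a) (n(X, a) = 9 - (X + X)/(a + (14 + 17)) = 9 - 2*X/(a + 31) = 9 - 2*X/(31 + a))
d(j, V) = 96 + V
d(1503, 1121/n(30, -11) + 352/(-374)) - 1*4760311 = (96 + (1121/(((279 - 2*30 + 9*(-11))/(31 - 11))) + 352/(-374))) - 1*4760311 = (96 + (1121/(((279 - 60 - 99)/20)) + 352*(-1/374))) - 4760311 = (96 + (1121/(((1/20)*120)) - 16/17)) - 4760311 = (96 + (1121/6 - 16/17)) - 4760311 = (96 + 18961/102) - 4760311 = 28753/102 - 4760311 = -485522969/102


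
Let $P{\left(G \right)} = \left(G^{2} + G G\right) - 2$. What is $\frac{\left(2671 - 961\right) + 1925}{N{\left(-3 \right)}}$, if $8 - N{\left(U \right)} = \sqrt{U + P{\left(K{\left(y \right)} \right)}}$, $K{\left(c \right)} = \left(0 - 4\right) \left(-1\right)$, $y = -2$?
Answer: $\frac{29080}{37} + \frac{10905 \sqrt{3}}{37} \approx 1296.4$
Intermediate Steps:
$K{\left(c \right)} = 4$ ($K{\left(c \right)} = \left(-4\right) \left(-1\right) = 4$)
$P{\left(G \right)} = -2 + 2 G^{2}$ ($P{\left(G \right)} = \left(G^{2} + G^{2}\right) - 2 = 2 G^{2} - 2 = -2 + 2 G^{2}$)
$N{\left(U \right)} = 8 - \sqrt{30 + U}$ ($N{\left(U \right)} = 8 - \sqrt{U - \left(2 - 2 \cdot 4^{2}\right)} = 8 - \sqrt{U + \left(-2 + 2 \cdot 16\right)} = 8 - \sqrt{U + \left(-2 + 32\right)} = 8 - \sqrt{U + 30} = 8 - \sqrt{30 + U}$)
$\frac{\left(2671 - 961\right) + 1925}{N{\left(-3 \right)}} = \frac{\left(2671 - 961\right) + 1925}{8 - \sqrt{30 - 3}} = \frac{1710 + 1925}{8 - \sqrt{27}} = \frac{3635}{8 - 3 \sqrt{3}}$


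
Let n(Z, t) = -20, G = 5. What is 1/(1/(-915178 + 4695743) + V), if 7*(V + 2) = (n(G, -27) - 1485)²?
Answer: 3780565/1223288758746 ≈ 3.0905e-6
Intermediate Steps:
V = 323573 (V = -2 + (-20 - 1485)²/7 = -2 + (⅐)*(-1505)² = -2 + (⅐)*2265025 = -2 + 323575 = 323573)
1/(1/(-915178 + 4695743) + V) = 1/(1/(-915178 + 4695743) + 323573) = 1/(1/3780565 + 323573) = 1/(1223288758746/3780565) = 3780565/1223288758746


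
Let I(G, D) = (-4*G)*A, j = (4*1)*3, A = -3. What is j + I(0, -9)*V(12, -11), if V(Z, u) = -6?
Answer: 12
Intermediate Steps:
j = 12 (j = 4*3 = 12)
I(G, D) = 12*G (I(G, D) = -4*G*(-3) = 12*G)
j + I(0, -9)*V(12, -11) = 12 + (12*0)*(-6) = 12 + 0*(-6) = 12 + 0 = 12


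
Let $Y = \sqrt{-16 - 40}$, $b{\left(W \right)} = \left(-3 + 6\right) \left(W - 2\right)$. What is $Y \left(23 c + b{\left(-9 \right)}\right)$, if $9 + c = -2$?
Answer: $- 572 i \sqrt{14} \approx - 2140.2 i$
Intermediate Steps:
$b{\left(W \right)} = -6 + 3 W$ ($b{\left(W \right)} = 3 \left(-2 + W\right) = -6 + 3 W$)
$c = -11$ ($c = -9 - 2 = -11$)
$Y = 2 i \sqrt{14}$ ($Y = \sqrt{-56} = 2 i \sqrt{14} \approx 7.4833 i$)
$Y \left(23 c + b{\left(-9 \right)}\right) = 2 i \sqrt{14} \left(23 \left(-11\right) + \left(-6 + 3 \left(-9\right)\right)\right) = 2 i \sqrt{14} \left(-253 - 33\right) = 2 i \sqrt{14} \left(-286\right) = - 572 i \sqrt{14}$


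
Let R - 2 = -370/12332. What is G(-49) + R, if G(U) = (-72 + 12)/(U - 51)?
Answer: 79233/30830 ≈ 2.5700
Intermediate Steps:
G(U) = -60/(-51 + U)
R = 12147/6166 (R = 2 - 370/12332 = 2 - 370*1/12332 = 2 - 185/6166 = 12147/6166 ≈ 1.9700)
G(-49) + R = -60/(-51 - 49) + 12147/6166 = -60/(-100) + 12147/6166 = -60*(-1/100) + 12147/6166 = ⅗ + 12147/6166 = 79233/30830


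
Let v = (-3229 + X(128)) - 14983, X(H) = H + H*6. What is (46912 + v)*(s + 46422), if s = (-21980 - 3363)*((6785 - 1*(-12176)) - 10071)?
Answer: -6666583289408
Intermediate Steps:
X(H) = 7*H (X(H) = H + 6*H = 7*H)
v = -17316 (v = (-3229 + 7*128) - 14983 = (-3229 + 896) - 14983 = -2333 - 14983 = -17316)
s = -225299270 (s = -25343*((6785 + 12176) - 10071) = -25343*(18961 - 10071) = -25343*8890 = -225299270)
(46912 + v)*(s + 46422) = (46912 - 17316)*(-225299270 + 46422) = 29596*(-225252848) = -6666583289408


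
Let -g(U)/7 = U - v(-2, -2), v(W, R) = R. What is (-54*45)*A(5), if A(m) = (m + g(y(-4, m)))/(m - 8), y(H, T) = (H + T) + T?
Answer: -41310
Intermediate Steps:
y(H, T) = H + 2*T
g(U) = -14 - 7*U (g(U) = -7*(U - 1*(-2)) = -7*(U + 2) = -7*(2 + U) = -14 - 7*U)
A(m) = (14 - 13*m)/(-8 + m) (A(m) = (m + (-14 - 7*(-4 + 2*m)))/(m - 8) = (m + (-14 + (28 - 14*m)))/(-8 + m) = (m + (14 - 14*m))/(-8 + m) = (14 - 13*m)/(-8 + m))
(-54*45)*A(5) = (-54*45)*((14 - 13*5)/(-8 + 5)) = -2430*(14 - 65)/(-3) = -(-810)*(-51) = -2430*17 = -41310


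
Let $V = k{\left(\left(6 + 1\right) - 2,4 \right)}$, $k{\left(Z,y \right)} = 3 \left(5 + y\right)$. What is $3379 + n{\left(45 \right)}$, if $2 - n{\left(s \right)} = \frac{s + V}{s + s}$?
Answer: $\frac{16901}{5} \approx 3380.2$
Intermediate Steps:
$k{\left(Z,y \right)} = 15 + 3 y$
$V = 27$ ($V = 15 + 3 \cdot 4 = 15 + 12 = 27$)
$n{\left(s \right)} = 2 - \frac{27 + s}{2 s}$ ($n{\left(s \right)} = 2 - \frac{s + 27}{s + s} = 2 - \frac{27 + s}{2 s}$)
$3379 + n{\left(45 \right)} = 3379 + \frac{3 \left(-9 + 45\right)}{2 \cdot 45} = 3379 + \frac{3}{2} \cdot \frac{1}{45} \cdot 36 = 3379 + \frac{6}{5} = \frac{16901}{5}$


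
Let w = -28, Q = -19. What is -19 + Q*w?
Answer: 513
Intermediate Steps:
-19 + Q*w = -19 - 19*(-28) = -19 + 532 = 513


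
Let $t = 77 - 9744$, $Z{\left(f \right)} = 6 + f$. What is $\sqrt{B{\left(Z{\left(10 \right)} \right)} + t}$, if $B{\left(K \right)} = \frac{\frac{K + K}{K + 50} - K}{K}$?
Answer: $\frac{i \sqrt{10528419}}{33} \approx 98.326 i$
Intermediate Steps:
$t = -9667$ ($t = 77 - 9744 = -9667$)
$B{\left(K \right)} = \frac{- K + \frac{2 K}{50 + K}}{K}$ ($B{\left(K \right)} = \frac{\frac{2 K}{50 + K} - K}{K} = \frac{- K + \frac{2 K}{50 + K}}{K}$)
$\sqrt{B{\left(Z{\left(10 \right)} \right)} + t} = \sqrt{\frac{-48 - \left(6 + 10\right)}{50 + \left(6 + 10\right)} - 9667} = \sqrt{\frac{-48 - 16}{50 + 16} - 9667} = \sqrt{\frac{-48 - 16}{66} - 9667} = \sqrt{\frac{1}{66} \left(-64\right) - 9667} = \sqrt{- \frac{32}{33} - 9667} = \sqrt{- \frac{319043}{33}} = \frac{i \sqrt{10528419}}{33}$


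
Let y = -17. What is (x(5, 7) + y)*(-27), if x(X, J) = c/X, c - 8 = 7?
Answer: 378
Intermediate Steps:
c = 15 (c = 8 + 7 = 15)
x(X, J) = 15/X
(x(5, 7) + y)*(-27) = (15/5 - 17)*(-27) = (15*(1/5) - 17)*(-27) = (3 - 17)*(-27) = -14*(-27) = 378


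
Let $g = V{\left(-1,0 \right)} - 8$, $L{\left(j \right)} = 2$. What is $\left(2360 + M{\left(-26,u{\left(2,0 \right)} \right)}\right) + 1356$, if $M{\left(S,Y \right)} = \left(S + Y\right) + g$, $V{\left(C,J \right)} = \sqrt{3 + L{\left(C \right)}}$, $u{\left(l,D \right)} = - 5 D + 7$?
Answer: $3689 + \sqrt{5} \approx 3691.2$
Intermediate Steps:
$u{\left(l,D \right)} = 7 - 5 D$
$V{\left(C,J \right)} = \sqrt{5}$ ($V{\left(C,J \right)} = \sqrt{3 + 2} = \sqrt{5}$)
$g = -8 + \sqrt{5}$ ($g = \sqrt{5} - 8 = -8 + \sqrt{5} \approx -5.7639$)
$M{\left(S,Y \right)} = -8 + S + Y + \sqrt{5}$ ($M{\left(S,Y \right)} = \left(S + Y\right) - \left(8 - \sqrt{5}\right) = -8 + S + Y + \sqrt{5}$)
$\left(2360 + M{\left(-26,u{\left(2,0 \right)} \right)}\right) + 1356 = \left(2360 + \left(-8 - 26 + \left(7 - 0\right) + \sqrt{5}\right)\right) + 1356 = \left(2360 + \left(-8 - 26 + \left(7 + 0\right) + \sqrt{5}\right)\right) + 1356 = \left(2360 + \left(-8 - 26 + 7 + \sqrt{5}\right)\right) + 1356 = \left(2360 - \left(27 - \sqrt{5}\right)\right) + 1356 = \left(2333 + \sqrt{5}\right) + 1356 = 3689 + \sqrt{5}$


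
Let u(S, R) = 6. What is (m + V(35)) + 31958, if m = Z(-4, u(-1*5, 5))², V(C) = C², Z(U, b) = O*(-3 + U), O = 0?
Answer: 33183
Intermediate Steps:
Z(U, b) = 0 (Z(U, b) = 0*(-3 + U) = 0)
m = 0 (m = 0² = 0)
(m + V(35)) + 31958 = (0 + 35²) + 31958 = (0 + 1225) + 31958 = 1225 + 31958 = 33183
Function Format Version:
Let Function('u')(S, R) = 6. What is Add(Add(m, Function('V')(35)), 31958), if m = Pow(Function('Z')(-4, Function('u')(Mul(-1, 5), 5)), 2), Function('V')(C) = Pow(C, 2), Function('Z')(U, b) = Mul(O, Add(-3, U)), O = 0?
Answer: 33183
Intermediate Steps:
Function('Z')(U, b) = 0 (Function('Z')(U, b) = Mul(0, Add(-3, U)) = 0)
m = 0 (m = Pow(0, 2) = 0)
Add(Add(m, Function('V')(35)), 31958) = Add(Add(0, Pow(35, 2)), 31958) = Add(Add(0, 1225), 31958) = Add(1225, 31958) = 33183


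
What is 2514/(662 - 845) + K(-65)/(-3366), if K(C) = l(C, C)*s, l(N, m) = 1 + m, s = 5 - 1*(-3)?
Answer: -1394738/102663 ≈ -13.586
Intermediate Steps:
s = 8 (s = 5 + 3 = 8)
K(C) = 8 + 8*C (K(C) = (1 + C)*8 = 8 + 8*C)
2514/(662 - 845) + K(-65)/(-3366) = 2514/(662 - 845) + (8 + 8*(-65))/(-3366) = 2514/(-183) + (8 - 520)*(-1/3366) = 2514*(-1/183) - 512*(-1/3366) = -838/61 + 256/1683 = -1394738/102663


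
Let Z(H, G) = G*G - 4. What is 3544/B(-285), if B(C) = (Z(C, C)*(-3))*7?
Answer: -3544/1705641 ≈ -0.0020778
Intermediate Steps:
Z(H, G) = -4 + G² (Z(H, G) = G² - 4 = -4 + G²)
B(C) = 84 - 21*C² (B(C) = ((-4 + C²)*(-3))*7 = (12 - 3*C²)*7 = 84 - 21*C²)
3544/B(-285) = 3544/(84 - 21*(-285)²) = 3544/(84 - 21*81225) = 3544/(84 - 1705725) = 3544/(-1705641) = 3544*(-1/1705641) = -3544/1705641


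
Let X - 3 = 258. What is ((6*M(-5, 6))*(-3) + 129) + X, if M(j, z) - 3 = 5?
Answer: 246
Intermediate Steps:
X = 261 (X = 3 + 258 = 261)
M(j, z) = 8 (M(j, z) = 3 + 5 = 8)
((6*M(-5, 6))*(-3) + 129) + X = ((6*8)*(-3) + 129) + 261 = (48*(-3) + 129) + 261 = (-144 + 129) + 261 = -15 + 261 = 246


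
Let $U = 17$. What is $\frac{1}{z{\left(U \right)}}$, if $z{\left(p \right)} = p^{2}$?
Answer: $\frac{1}{289} \approx 0.0034602$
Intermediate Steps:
$\frac{1}{z{\left(U \right)}} = \frac{1}{17^{2}} = \frac{1}{289}$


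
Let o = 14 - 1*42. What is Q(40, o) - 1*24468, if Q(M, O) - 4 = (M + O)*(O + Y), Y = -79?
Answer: -25748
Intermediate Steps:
o = -28 (o = 14 - 42 = -28)
Q(M, O) = 4 + (-79 + O)*(M + O) (Q(M, O) = 4 + (M + O)*(O - 79) = 4 + (M + O)*(-79 + O) = 4 + (-79 + O)*(M + O))
Q(40, o) - 1*24468 = (4 + (-28)**2 - 79*40 - 79*(-28) + 40*(-28)) - 1*24468 = (4 + 784 - 3160 + 2212 - 1120) - 24468 = -1280 - 24468 = -25748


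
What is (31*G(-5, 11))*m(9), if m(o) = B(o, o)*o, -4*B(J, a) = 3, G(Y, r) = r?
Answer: -9207/4 ≈ -2301.8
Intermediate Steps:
B(J, a) = -3/4 (B(J, a) = -1/4*3 = -3/4)
m(o) = -3*o/4
(31*G(-5, 11))*m(9) = (31*11)*(-3/4*9) = 341*(-27/4) = -9207/4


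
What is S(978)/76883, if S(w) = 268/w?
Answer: 134/37595787 ≈ 3.5642e-6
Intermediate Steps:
S(978)/76883 = (268/978)/76883 = (268*(1/978))*(1/76883) = (134/489)*(1/76883) = 134/37595787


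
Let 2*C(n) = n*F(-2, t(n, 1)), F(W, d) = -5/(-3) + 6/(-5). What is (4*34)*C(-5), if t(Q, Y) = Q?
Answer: -476/3 ≈ -158.67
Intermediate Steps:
F(W, d) = 7/15 (F(W, d) = -5*(-1/3) + 6*(-1/5) = 5/3 - 6/5 = 7/15)
C(n) = 7*n/30 (C(n) = (n*(7/15))/2 = (7*n/15)/2 = 7*n/30)
(4*34)*C(-5) = (4*34)*((7/30)*(-5)) = 136*(-7/6) = -476/3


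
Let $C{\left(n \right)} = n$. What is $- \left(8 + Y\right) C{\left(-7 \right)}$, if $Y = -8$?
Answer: $0$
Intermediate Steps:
$- \left(8 + Y\right) C{\left(-7 \right)} = - \left(8 - 8\right) \left(-7\right) = - 0 \left(-7\right) = \left(-1\right) 0 = 0$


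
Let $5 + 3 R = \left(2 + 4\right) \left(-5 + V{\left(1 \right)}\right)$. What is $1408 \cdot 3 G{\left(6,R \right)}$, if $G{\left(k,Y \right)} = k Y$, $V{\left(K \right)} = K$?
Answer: $-244992$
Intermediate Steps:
$R = - \frac{29}{3}$ ($R = - \frac{5}{3} + \frac{\left(2 + 4\right) \left(-5 + 1\right)}{3} = - \frac{5}{3} + \frac{6 \left(-4\right)}{3} = - \frac{5}{3} + \frac{1}{3} \left(-24\right) = - \frac{5}{3} - 8 = - \frac{29}{3} \approx -9.6667$)
$G{\left(k,Y \right)} = Y k$
$1408 \cdot 3 G{\left(6,R \right)} = 1408 \cdot 3 \left(\left(- \frac{29}{3}\right) 6\right) = 4224 \left(-58\right) = -244992$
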